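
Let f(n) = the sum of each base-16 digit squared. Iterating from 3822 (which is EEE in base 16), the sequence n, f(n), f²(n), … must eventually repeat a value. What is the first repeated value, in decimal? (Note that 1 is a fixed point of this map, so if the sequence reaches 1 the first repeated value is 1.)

1

3822 = (14,14,14)_16 → 588
588 = (2,4,12)_16 → 164
164 = (10,4)_16 → 116
116 = (7,4)_16 → 65
65 = (4,1)_16 → 17
17 = (1,1)_16 → 2
2 = (2)_16 → 4
4 = (4)_16 → 16
16 = (1,0)_16 → 1  — reached the fixed point 1.
1 → 1, so 1 is the first repeated value.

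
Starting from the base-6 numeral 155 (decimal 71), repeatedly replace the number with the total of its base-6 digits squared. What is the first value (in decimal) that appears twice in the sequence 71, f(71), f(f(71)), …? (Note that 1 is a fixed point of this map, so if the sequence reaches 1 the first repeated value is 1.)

71 = (1,5,5)_6 → 1² + 5² + 5² = 51
51 = (1,2,3)_6 → 1² + 2² + 3² = 14
14 = (2,2)_6 → 2² + 2² = 8
8 = (1,2)_6 → 1² + 2² = 5
5 = (5)_6 → 5² = 25
25 = (4,1)_6 → 4² + 1² = 17
17 = (2,5)_6 → 2² + 5² = 29
29 = (4,5)_6 → 4² + 5² = 41
41 = (1,0,5)_6 → 1² + 0² + 5² = 26
26 = (4,2)_6 → 4² + 2² = 20
20 = (3,2)_6 → 3² + 2² = 13
13 = (2,1)_6 → 2² + 1² = 5  — 5 already appeared earlier.

5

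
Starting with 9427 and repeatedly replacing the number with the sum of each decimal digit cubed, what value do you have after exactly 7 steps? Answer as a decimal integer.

250

9427 → 1144
1144 → 130
130 → 28
28 → 520
520 → 133
133 → 55
55 → 250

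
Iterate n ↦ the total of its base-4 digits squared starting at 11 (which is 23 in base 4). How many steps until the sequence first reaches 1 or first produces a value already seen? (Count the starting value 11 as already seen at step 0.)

5

11 = (2,3)_4 → 2² + 3² = 4 + 9 = 13
13 = (3,1)_4 → 3² + 1² = 9 + 1 = 10
10 = (2,2)_4 → 2² + 2² = 4 + 4 = 8
8 = (2,0)_4 → 2² + 0² = 4 + 0 = 4
4 = (1,0)_4 → 1² + 0² = 1 + 0 = 1  — reached 1.
That took 5 steps.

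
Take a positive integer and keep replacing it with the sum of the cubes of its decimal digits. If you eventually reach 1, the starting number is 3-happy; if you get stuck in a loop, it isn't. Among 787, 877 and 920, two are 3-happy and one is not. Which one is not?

787: 787 → 1198 → 1243 → 100 → 1  — reaches 1 (3-happy)
877: 877 → 1198 → 1243 → 100 → 1  — reaches 1 (3-happy)
920: 920 → 737 → 713 → 371 → 371  — repeats 371 (not 3-happy)

920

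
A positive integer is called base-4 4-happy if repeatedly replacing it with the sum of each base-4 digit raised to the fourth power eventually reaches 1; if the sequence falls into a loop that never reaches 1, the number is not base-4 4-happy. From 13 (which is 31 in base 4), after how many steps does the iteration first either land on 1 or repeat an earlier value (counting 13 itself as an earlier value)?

13 = (3,1)_4 → 3⁴ + 1⁴ = 81 + 1 = 82
82 = (1,1,0,2)_4 → 1⁴ + 1⁴ + 0⁴ + 2⁴ = 1 + 1 + 0 + 16 = 18
18 = (1,0,2)_4 → 1⁴ + 0⁴ + 2⁴ = 1 + 0 + 16 = 17
17 = (1,0,1)_4 → 1⁴ + 0⁴ + 1⁴ = 1 + 0 + 1 = 2
2 = (2)_4 → 2⁴ = 16
16 = (1,0,0)_4 → 1⁴ + 0⁴ + 0⁴ = 1 + 0 + 0 = 1  — reached 1.
That took 6 steps.

6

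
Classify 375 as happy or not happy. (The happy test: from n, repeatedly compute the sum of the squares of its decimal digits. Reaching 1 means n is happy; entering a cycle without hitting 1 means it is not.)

375 → 3² + 7² + 5² = 83
83 → 8² + 3² = 73
73 → 7² + 3² = 58
58 → 5² + 8² = 89
89 → 8² + 9² = 145
145 → 1² + 4² + 5² = 42
42 → 4² + 2² = 20
20 → 2² + 0² = 4
4 → 4² = 16
16 → 1² + 6² = 37
37 → 3² + 7² = 58  — 58 already seen; the sequence cycles without reaching 1.

not happy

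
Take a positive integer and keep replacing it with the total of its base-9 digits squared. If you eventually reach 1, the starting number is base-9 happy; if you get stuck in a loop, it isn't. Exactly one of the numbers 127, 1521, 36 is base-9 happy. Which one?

127: 127 → 27 → 9 → 1  — reaches 1 (base-9 happy)
1521: 1521 → 53 → 89 → 65 → 53  — repeats 53 (not base-9 happy)
36: 36 → 16 → 50 → 50  — repeats 50 (not base-9 happy)

127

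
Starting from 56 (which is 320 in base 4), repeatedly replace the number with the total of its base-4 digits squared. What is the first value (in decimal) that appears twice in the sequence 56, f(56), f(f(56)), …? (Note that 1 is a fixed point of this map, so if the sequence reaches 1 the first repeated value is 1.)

56 = (3,2,0)_4 → 3² + 2² + 0² = 9 + 4 + 0 = 13
13 = (3,1)_4 → 3² + 1² = 9 + 1 = 10
10 = (2,2)_4 → 2² + 2² = 4 + 4 = 8
8 = (2,0)_4 → 2² + 0² = 4 + 0 = 4
4 = (1,0)_4 → 1² + 0² = 1 + 0 = 1  — reached the fixed point 1.
1 → 1, so 1 is the first repeated value.

1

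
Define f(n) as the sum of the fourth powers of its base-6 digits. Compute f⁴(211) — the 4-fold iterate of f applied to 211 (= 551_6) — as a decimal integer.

1251

211 = (5,5,1)_6 → 5⁴ + 5⁴ + 1⁴ = 625 + 625 + 1 = 1251
1251 = (5,4,4,3)_6 → 5⁴ + 4⁴ + 4⁴ + 3⁴ = 625 + 256 + 256 + 81 = 1218
1218 = (5,3,5,0)_6 → 5⁴ + 3⁴ + 5⁴ + 0⁴ = 625 + 81 + 625 + 0 = 1331
1331 = (1,0,0,5,5)_6 → 1⁴ + 0⁴ + 0⁴ + 5⁴ + 5⁴ = 1 + 0 + 0 + 625 + 625 = 1251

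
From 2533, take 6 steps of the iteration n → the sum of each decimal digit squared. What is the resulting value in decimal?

2533 → 2² + 5² + 3² + 3² = 4 + 25 + 9 + 9 = 47
47 → 4² + 7² = 16 + 49 = 65
65 → 6² + 5² = 36 + 25 = 61
61 → 6² + 1² = 36 + 1 = 37
37 → 3² + 7² = 9 + 49 = 58
58 → 5² + 8² = 25 + 64 = 89

89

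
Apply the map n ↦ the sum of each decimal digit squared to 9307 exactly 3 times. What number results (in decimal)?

82

9307 → 9² + 3² + 0² + 7² = 139
139 → 1² + 3² + 9² = 91
91 → 9² + 1² = 82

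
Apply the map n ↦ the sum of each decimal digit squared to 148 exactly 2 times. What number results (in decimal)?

65

148 → 81
81 → 65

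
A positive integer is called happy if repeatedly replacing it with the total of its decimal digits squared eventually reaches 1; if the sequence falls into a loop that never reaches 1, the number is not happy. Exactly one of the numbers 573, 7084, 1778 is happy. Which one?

7084

573: 573 → 83 → 73 → 58 → 89 → 145 → 42 → 20 → 4 → 16 → 37 → 58  — repeats 58 (not happy)
7084: 7084 → 129 → 86 → 100 → 1  — reaches 1 (happy)
1778: 1778 → 163 → 46 → 52 → 29 → 85 → 89 → 145 → 42 → 20 → 4 → 16 → 37 → 58 → 89  — repeats 89 (not happy)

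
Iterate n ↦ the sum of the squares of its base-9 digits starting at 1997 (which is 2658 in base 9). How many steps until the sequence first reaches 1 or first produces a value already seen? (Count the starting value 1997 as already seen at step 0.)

7

1997 = (2,6,5,8)_9 → 129
129 = (1,5,3)_9 → 35
35 = (3,8)_9 → 73
73 = (8,1)_9 → 65
65 = (7,2)_9 → 53
53 = (5,8)_9 → 89
89 = (1,0,8)_9 → 65  — 65 repeats.
That took 7 steps.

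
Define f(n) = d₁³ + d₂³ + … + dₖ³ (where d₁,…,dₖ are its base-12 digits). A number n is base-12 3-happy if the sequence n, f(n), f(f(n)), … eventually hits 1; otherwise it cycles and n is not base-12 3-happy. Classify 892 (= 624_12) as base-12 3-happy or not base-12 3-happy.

892 = (6,2,4)_12 → 6³ + 2³ + 4³ = 216 + 8 + 64 = 288
288 = (2,0,0)_12 → 2³ + 0³ + 0³ = 8 + 0 + 0 = 8
8 = (8)_12 → 8³ = 512
512 = (3,6,8)_12 → 3³ + 6³ + 8³ = 27 + 216 + 512 = 755
755 = (5,2,11)_12 → 5³ + 2³ + 11³ = 125 + 8 + 1331 = 1464
1464 = (10,2,0)_12 → 10³ + 2³ + 0³ = 1000 + 8 + 0 = 1008
1008 = (7,0,0)_12 → 7³ + 0³ + 0³ = 343 + 0 + 0 = 343
343 = (2,4,7)_12 → 2³ + 4³ + 7³ = 8 + 64 + 343 = 415
415 = (2,10,7)_12 → 2³ + 10³ + 7³ = 8 + 1000 + 343 = 1351
1351 = (9,4,7)_12 → 9³ + 4³ + 7³ = 729 + 64 + 343 = 1136
1136 = (7,10,8)_12 → 7³ + 10³ + 8³ = 343 + 1000 + 512 = 1855
1855 = (1,0,10,7)_12 → 1³ + 0³ + 10³ + 7³ = 1 + 0 + 1000 + 343 = 1344
1344 = (9,4,0)_12 → 9³ + 4³ + 0³ = 729 + 64 + 0 = 793
793 = (5,6,1)_12 → 5³ + 6³ + 1³ = 125 + 216 + 1 = 342
342 = (2,4,6)_12 → 2³ + 4³ + 6³ = 8 + 64 + 216 = 288  — 288 already seen; the sequence cycles without reaching 1.

not base-12 3-happy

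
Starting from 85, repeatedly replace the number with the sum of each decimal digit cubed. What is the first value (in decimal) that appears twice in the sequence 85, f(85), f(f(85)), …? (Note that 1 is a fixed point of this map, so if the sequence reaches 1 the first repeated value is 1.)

370

85 → 8³ + 5³ = 512 + 125 = 637
637 → 6³ + 3³ + 7³ = 216 + 27 + 343 = 586
586 → 5³ + 8³ + 6³ = 125 + 512 + 216 = 853
853 → 8³ + 5³ + 3³ = 512 + 125 + 27 = 664
664 → 6³ + 6³ + 4³ = 216 + 216 + 64 = 496
496 → 4³ + 9³ + 6³ = 64 + 729 + 216 = 1009
1009 → 1³ + 0³ + 0³ + 9³ = 1 + 0 + 0 + 729 = 730
730 → 7³ + 3³ + 0³ = 343 + 27 + 0 = 370
370 → 3³ + 7³ + 0³ = 27 + 343 + 0 = 370  — 370 already appeared earlier.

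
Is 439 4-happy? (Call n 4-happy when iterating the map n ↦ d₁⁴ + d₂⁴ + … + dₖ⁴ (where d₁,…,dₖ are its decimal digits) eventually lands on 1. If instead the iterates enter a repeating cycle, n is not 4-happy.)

not 4-happy

439 → 4⁴ + 3⁴ + 9⁴ = 256 + 81 + 6561 = 6898
6898 → 6⁴ + 8⁴ + 9⁴ + 8⁴ = 1296 + 4096 + 6561 + 4096 = 16049
16049 → 1⁴ + 6⁴ + 0⁴ + 4⁴ + 9⁴ = 1 + 1296 + 0 + 256 + 6561 = 8114
8114 → 8⁴ + 1⁴ + 1⁴ + 4⁴ = 4096 + 1 + 1 + 256 = 4354
4354 → 4⁴ + 3⁴ + 5⁴ + 4⁴ = 256 + 81 + 625 + 256 = 1218
1218 → 1⁴ + 2⁴ + 1⁴ + 8⁴ = 1 + 16 + 1 + 4096 = 4114
4114 → 4⁴ + 1⁴ + 1⁴ + 4⁴ = 256 + 1 + 1 + 256 = 514
514 → 5⁴ + 1⁴ + 4⁴ = 625 + 1 + 256 = 882
882 → 8⁴ + 8⁴ + 2⁴ = 4096 + 4096 + 16 = 8208
8208 → 8⁴ + 2⁴ + 0⁴ + 8⁴ = 4096 + 16 + 0 + 4096 = 8208  — 8208 already seen; the sequence cycles without reaching 1.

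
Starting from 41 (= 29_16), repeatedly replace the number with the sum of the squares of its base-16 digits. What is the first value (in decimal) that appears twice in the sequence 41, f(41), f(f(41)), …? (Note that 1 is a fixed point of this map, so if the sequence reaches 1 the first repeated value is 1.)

85

41 = (2,9)_16 → 2² + 9² = 4 + 81 = 85
85 = (5,5)_16 → 5² + 5² = 25 + 25 = 50
50 = (3,2)_16 → 3² + 2² = 9 + 4 = 13
13 = (13)_16 → 13² = 169
169 = (10,9)_16 → 10² + 9² = 100 + 81 = 181
181 = (11,5)_16 → 11² + 5² = 121 + 25 = 146
146 = (9,2)_16 → 9² + 2² = 81 + 4 = 85  — 85 already appeared earlier.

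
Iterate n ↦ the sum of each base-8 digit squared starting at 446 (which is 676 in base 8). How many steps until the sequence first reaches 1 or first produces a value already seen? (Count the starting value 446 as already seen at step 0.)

446 = (6,7,6)_8 → 121
121 = (1,7,1)_8 → 51
51 = (6,3)_8 → 45
45 = (5,5)_8 → 50
50 = (6,2)_8 → 40
40 = (5,0)_8 → 25
25 = (3,1)_8 → 10
10 = (1,2)_8 → 5
5 = (5)_8 → 25  — 25 repeats.
That took 9 steps.

9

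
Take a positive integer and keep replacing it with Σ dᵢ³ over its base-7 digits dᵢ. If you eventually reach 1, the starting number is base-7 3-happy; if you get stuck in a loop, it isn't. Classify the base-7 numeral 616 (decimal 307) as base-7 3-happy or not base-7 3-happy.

base-7 3-happy

307 = (6,1,6)_7 → 6³ + 1³ + 6³ = 433
433 = (1,1,5,6)_7 → 1³ + 1³ + 5³ + 6³ = 343
343 = (1,0,0,0)_7 → 1³ + 0³ + 0³ + 0³ = 1  — reached 1.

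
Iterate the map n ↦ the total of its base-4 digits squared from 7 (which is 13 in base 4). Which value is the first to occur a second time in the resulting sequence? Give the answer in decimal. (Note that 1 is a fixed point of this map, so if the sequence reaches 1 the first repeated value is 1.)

1

7 = (1,3)_4 → 10
10 = (2,2)_4 → 8
8 = (2,0)_4 → 4
4 = (1,0)_4 → 1  — reached the fixed point 1.
1 → 1, so 1 is the first repeated value.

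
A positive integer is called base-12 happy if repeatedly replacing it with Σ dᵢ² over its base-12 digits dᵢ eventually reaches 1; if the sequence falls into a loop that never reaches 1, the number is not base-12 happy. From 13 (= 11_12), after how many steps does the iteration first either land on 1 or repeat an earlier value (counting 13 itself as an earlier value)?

15

13 = (1,1)_12 → 1² + 1² = 1 + 1 = 2
2 = (2)_12 → 2² = 4
4 = (4)_12 → 4² = 16
16 = (1,4)_12 → 1² + 4² = 1 + 16 = 17
17 = (1,5)_12 → 1² + 5² = 1 + 25 = 26
26 = (2,2)_12 → 2² + 2² = 4 + 4 = 8
8 = (8)_12 → 8² = 64
64 = (5,4)_12 → 5² + 4² = 25 + 16 = 41
41 = (3,5)_12 → 3² + 5² = 9 + 25 = 34
34 = (2,10)_12 → 2² + 10² = 4 + 100 = 104
104 = (8,8)_12 → 8² + 8² = 64 + 64 = 128
128 = (10,8)_12 → 10² + 8² = 100 + 64 = 164
164 = (1,1,8)_12 → 1² + 1² + 8² = 1 + 1 + 64 = 66
66 = (5,6)_12 → 5² + 6² = 25 + 36 = 61
61 = (5,1)_12 → 5² + 1² = 25 + 1 = 26  — 26 repeats.
That took 15 steps.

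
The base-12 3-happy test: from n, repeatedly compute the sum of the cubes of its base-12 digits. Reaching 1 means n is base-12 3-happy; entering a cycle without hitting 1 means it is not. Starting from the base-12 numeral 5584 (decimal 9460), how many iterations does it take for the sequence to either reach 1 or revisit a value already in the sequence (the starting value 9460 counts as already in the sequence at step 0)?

9460 = (5,5,8,4)_12 → 5³ + 5³ + 8³ + 4³ = 826
826 = (5,8,10)_12 → 5³ + 8³ + 10³ = 1637
1637 = (11,4,5)_12 → 11³ + 4³ + 5³ = 1520
1520 = (10,6,8)_12 → 10³ + 6³ + 8³ = 1728
1728 = (1,0,0,0)_12 → 1³ + 0³ + 0³ + 0³ = 1  — reached 1.
That took 5 steps.

5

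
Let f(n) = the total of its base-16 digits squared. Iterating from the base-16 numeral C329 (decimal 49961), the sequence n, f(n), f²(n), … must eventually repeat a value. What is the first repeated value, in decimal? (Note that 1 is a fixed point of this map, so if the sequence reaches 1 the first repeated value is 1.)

49961 = (12,3,2,9)_16 → 12² + 3² + 2² + 9² = 238
238 = (14,14)_16 → 14² + 14² = 392
392 = (1,8,8)_16 → 1² + 8² + 8² = 129
129 = (8,1)_16 → 8² + 1² = 65
65 = (4,1)_16 → 4² + 1² = 17
17 = (1,1)_16 → 1² + 1² = 2
2 = (2)_16 → 2² = 4
4 = (4)_16 → 4² = 16
16 = (1,0)_16 → 1² + 0² = 1  — reached the fixed point 1.
1 → 1, so 1 is the first repeated value.

1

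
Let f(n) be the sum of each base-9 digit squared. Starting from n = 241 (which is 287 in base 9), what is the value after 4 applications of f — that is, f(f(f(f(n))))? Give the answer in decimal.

53

241 = (2,8,7)_9 → 2² + 8² + 7² = 4 + 64 + 49 = 117
117 = (1,4,0)_9 → 1² + 4² + 0² = 1 + 16 + 0 = 17
17 = (1,8)_9 → 1² + 8² = 1 + 64 = 65
65 = (7,2)_9 → 7² + 2² = 49 + 4 = 53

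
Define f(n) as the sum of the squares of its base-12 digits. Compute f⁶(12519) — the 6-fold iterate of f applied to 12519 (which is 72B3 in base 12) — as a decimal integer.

12519 = (7,2,11,3)_12 → 7² + 2² + 11² + 3² = 183
183 = (1,3,3)_12 → 1² + 3² + 3² = 19
19 = (1,7)_12 → 1² + 7² = 50
50 = (4,2)_12 → 4² + 2² = 20
20 = (1,8)_12 → 1² + 8² = 65
65 = (5,5)_12 → 5² + 5² = 50

50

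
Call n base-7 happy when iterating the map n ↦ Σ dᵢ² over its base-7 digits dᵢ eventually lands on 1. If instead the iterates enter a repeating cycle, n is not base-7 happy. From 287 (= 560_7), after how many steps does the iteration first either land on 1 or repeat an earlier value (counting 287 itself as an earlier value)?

4

287 = (5,6,0)_7 → 5² + 6² + 0² = 25 + 36 + 0 = 61
61 = (1,1,5)_7 → 1² + 1² + 5² = 1 + 1 + 25 = 27
27 = (3,6)_7 → 3² + 6² = 9 + 36 = 45
45 = (6,3)_7 → 6² + 3² = 36 + 9 = 45  — 45 repeats.
That took 4 steps.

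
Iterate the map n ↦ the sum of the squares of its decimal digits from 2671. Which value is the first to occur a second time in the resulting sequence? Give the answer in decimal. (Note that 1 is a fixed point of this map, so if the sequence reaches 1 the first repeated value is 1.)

2671 → 2² + 6² + 7² + 1² = 90
90 → 9² + 0² = 81
81 → 8² + 1² = 65
65 → 6² + 5² = 61
61 → 6² + 1² = 37
37 → 3² + 7² = 58
58 → 5² + 8² = 89
89 → 8² + 9² = 145
145 → 1² + 4² + 5² = 42
42 → 4² + 2² = 20
20 → 2² + 0² = 4
4 → 4² = 16
16 → 1² + 6² = 37  — 37 already appeared earlier.

37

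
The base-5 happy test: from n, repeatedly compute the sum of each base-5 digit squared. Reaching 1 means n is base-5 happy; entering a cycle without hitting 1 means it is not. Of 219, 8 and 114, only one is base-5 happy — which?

219

219: 219 → 35 → 5 → 1  — reaches 1 (base-5 happy)
8: 8 → 10 → 4 → 16 → 10  — repeats 10 (not base-5 happy)
114: 114 → 36 → 6 → 2 → 4 → 16 → 10 → 4  — repeats 4 (not base-5 happy)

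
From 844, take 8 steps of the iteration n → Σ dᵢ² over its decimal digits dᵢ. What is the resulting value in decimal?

58

844 → 96
96 → 117
117 → 51
51 → 26
26 → 40
40 → 16
16 → 37
37 → 58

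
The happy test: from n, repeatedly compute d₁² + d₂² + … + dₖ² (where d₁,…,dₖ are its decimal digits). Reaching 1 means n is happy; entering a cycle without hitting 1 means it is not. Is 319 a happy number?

happy

319 → 91
91 → 82
82 → 68
68 → 100
100 → 1  — reached 1.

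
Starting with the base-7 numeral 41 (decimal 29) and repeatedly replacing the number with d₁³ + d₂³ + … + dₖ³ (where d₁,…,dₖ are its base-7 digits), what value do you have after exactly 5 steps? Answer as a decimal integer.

251

29 = (4,1)_7 → 4³ + 1³ = 65
65 = (1,2,2)_7 → 1³ + 2³ + 2³ = 17
17 = (2,3)_7 → 2³ + 3³ = 35
35 = (5,0)_7 → 5³ + 0³ = 125
125 = (2,3,6)_7 → 2³ + 3³ + 6³ = 251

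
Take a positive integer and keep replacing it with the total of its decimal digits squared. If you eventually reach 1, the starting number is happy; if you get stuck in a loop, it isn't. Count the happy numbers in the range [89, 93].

89: 89 → 145 → 42 → 20 → 4 → 16 → 37 → 58 → 89  (repeats 89)
90: 90 → 81 → 65 → 61 → 37 → 58 → 89 → 145 → 42 → 20 → 4 → 16 → 37  (repeats 37)
91: 91 → 82 → 68 → 100 → 1  (reaches 1)
92: 92 → 85 → 89 → 145 → 42 → 20 → 4 → 16 → 37 → 58 → 89  (repeats 89)
93: 93 → 90 → 81 → 65 → 61 → 37 → 58 → 89 → 145 → 42 → 20 → 4 → 16 → 37  (repeats 37)
happy: 91

1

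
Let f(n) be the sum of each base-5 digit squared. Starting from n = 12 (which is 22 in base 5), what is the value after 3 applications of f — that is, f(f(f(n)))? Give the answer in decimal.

12 = (2,2)_5 → 8
8 = (1,3)_5 → 10
10 = (2,0)_5 → 4

4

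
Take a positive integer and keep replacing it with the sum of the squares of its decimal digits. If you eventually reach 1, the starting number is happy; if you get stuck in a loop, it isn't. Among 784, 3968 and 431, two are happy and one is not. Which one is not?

784: 784 → 129 → 86 → 100 → 1  — reaches 1 (happy)
3968: 3968 → 190 → 82 → 68 → 100 → 1  — reaches 1 (happy)
431: 431 → 26 → 40 → 16 → 37 → 58 → 89 → 145 → 42 → 20 → 4 → 16  — repeats 16 (not happy)

431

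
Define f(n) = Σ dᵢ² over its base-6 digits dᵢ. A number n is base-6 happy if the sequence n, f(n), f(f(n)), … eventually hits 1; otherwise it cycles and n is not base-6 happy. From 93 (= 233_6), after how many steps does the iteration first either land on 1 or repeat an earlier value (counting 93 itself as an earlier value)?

93 = (2,3,3)_6 → 22
22 = (3,4)_6 → 25
25 = (4,1)_6 → 17
17 = (2,5)_6 → 29
29 = (4,5)_6 → 41
41 = (1,0,5)_6 → 26
26 = (4,2)_6 → 20
20 = (3,2)_6 → 13
13 = (2,1)_6 → 5
5 = (5)_6 → 25  — 25 repeats.
That took 10 steps.

10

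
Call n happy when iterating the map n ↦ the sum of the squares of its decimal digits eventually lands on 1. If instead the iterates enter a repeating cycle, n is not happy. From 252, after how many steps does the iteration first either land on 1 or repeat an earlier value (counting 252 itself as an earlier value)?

252 → 2² + 5² + 2² = 4 + 25 + 4 = 33
33 → 3² + 3² = 9 + 9 = 18
18 → 1² + 8² = 1 + 64 = 65
65 → 6² + 5² = 36 + 25 = 61
61 → 6² + 1² = 36 + 1 = 37
37 → 3² + 7² = 9 + 49 = 58
58 → 5² + 8² = 25 + 64 = 89
89 → 8² + 9² = 64 + 81 = 145
145 → 1² + 4² + 5² = 1 + 16 + 25 = 42
42 → 4² + 2² = 16 + 4 = 20
20 → 2² + 0² = 4 + 0 = 4
4 → 4² = 16
16 → 1² + 6² = 1 + 36 = 37  — 37 repeats.
That took 13 steps.

13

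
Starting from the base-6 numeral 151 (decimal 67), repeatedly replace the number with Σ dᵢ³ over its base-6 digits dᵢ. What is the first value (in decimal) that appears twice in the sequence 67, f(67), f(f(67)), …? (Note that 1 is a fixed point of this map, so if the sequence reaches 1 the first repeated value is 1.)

67 = (1,5,1)_6 → 1³ + 5³ + 1³ = 127
127 = (3,3,1)_6 → 3³ + 3³ + 1³ = 55
55 = (1,3,1)_6 → 1³ + 3³ + 1³ = 29
29 = (4,5)_6 → 4³ + 5³ = 189
189 = (5,1,3)_6 → 5³ + 1³ + 3³ = 153
153 = (4,1,3)_6 → 4³ + 1³ + 3³ = 92
92 = (2,3,2)_6 → 2³ + 3³ + 2³ = 43
43 = (1,1,1)_6 → 1³ + 1³ + 1³ = 3
3 = (3)_6 → 3³ = 27
27 = (4,3)_6 → 4³ + 3³ = 91
91 = (2,3,1)_6 → 2³ + 3³ + 1³ = 36
36 = (1,0,0)_6 → 1³ + 0³ + 0³ = 1  — reached the fixed point 1.
1 → 1, so 1 is the first repeated value.

1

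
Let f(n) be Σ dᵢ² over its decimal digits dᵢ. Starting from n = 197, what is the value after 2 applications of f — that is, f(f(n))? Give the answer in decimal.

197 → 1² + 9² + 7² = 1 + 81 + 49 = 131
131 → 1² + 3² + 1² = 1 + 9 + 1 = 11

11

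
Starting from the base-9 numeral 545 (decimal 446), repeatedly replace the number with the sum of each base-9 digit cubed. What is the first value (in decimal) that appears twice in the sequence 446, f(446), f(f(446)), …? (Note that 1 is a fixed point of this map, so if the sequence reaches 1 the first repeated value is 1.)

446 = (5,4,5)_9 → 314
314 = (3,7,8)_9 → 882
882 = (1,1,8,0)_9 → 514
514 = (6,3,1)_9 → 244
244 = (3,0,1)_9 → 28
28 = (3,1)_9 → 28  — 28 already appeared earlier.

28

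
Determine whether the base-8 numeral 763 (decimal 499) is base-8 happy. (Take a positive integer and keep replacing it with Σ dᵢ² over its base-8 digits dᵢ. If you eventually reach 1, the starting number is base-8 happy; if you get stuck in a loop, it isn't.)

not base-8 happy

499 = (7,6,3)_8 → 7² + 6² + 3² = 49 + 36 + 9 = 94
94 = (1,3,6)_8 → 1² + 3² + 6² = 1 + 9 + 36 = 46
46 = (5,6)_8 → 5² + 6² = 25 + 36 = 61
61 = (7,5)_8 → 7² + 5² = 49 + 25 = 74
74 = (1,1,2)_8 → 1² + 1² + 2² = 1 + 1 + 4 = 6
6 = (6)_8 → 6² = 36
36 = (4,4)_8 → 4² + 4² = 16 + 16 = 32
32 = (4,0)_8 → 4² + 0² = 16 + 0 = 16
16 = (2,0)_8 → 2² + 0² = 4 + 0 = 4
4 = (4)_8 → 4² = 16  — 16 already seen; the sequence cycles without reaching 1.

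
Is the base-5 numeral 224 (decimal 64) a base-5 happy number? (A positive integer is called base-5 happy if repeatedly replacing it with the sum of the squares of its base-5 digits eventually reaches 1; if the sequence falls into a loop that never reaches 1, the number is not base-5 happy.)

64 = (2,2,4)_5 → 2² + 2² + 4² = 4 + 4 + 16 = 24
24 = (4,4)_5 → 4² + 4² = 16 + 16 = 32
32 = (1,1,2)_5 → 1² + 1² + 2² = 1 + 1 + 4 = 6
6 = (1,1)_5 → 1² + 1² = 1 + 1 = 2
2 = (2)_5 → 2² = 4
4 = (4)_5 → 4² = 16
16 = (3,1)_5 → 3² + 1² = 9 + 1 = 10
10 = (2,0)_5 → 2² + 0² = 4 + 0 = 4  — 4 already seen; the sequence cycles without reaching 1.

not base-5 happy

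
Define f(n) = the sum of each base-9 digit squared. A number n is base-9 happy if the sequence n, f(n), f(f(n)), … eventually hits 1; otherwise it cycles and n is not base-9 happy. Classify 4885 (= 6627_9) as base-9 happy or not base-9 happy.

4885 = (6,6,2,7)_9 → 6² + 6² + 2² + 7² = 125
125 = (1,4,8)_9 → 1² + 4² + 8² = 81
81 = (1,0,0)_9 → 1² + 0² + 0² = 1  — reached 1.

base-9 happy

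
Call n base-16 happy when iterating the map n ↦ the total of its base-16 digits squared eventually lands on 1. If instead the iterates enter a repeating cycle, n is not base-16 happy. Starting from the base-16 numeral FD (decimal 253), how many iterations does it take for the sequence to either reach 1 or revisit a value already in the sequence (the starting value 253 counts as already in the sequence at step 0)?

253 = (15,13)_16 → 15² + 13² = 225 + 169 = 394
394 = (1,8,10)_16 → 1² + 8² + 10² = 1 + 64 + 100 = 165
165 = (10,5)_16 → 10² + 5² = 100 + 25 = 125
125 = (7,13)_16 → 7² + 13² = 49 + 169 = 218
218 = (13,10)_16 → 13² + 10² = 169 + 100 = 269
269 = (1,0,13)_16 → 1² + 0² + 13² = 1 + 0 + 169 = 170
170 = (10,10)_16 → 10² + 10² = 100 + 100 = 200
200 = (12,8)_16 → 12² + 8² = 144 + 64 = 208
208 = (13,0)_16 → 13² + 0² = 169 + 0 = 169
169 = (10,9)_16 → 10² + 9² = 100 + 81 = 181
181 = (11,5)_16 → 11² + 5² = 121 + 25 = 146
146 = (9,2)_16 → 9² + 2² = 81 + 4 = 85
85 = (5,5)_16 → 5² + 5² = 25 + 25 = 50
50 = (3,2)_16 → 3² + 2² = 9 + 4 = 13
13 = (13)_16 → 13² = 169  — 169 repeats.
That took 15 steps.

15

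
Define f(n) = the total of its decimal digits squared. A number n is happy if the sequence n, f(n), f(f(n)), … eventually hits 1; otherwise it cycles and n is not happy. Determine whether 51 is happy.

not happy

51 → 26
26 → 40
40 → 16
16 → 37
37 → 58
58 → 89
89 → 145
145 → 42
42 → 20
20 → 4
4 → 16  — 16 already seen; the sequence cycles without reaching 1.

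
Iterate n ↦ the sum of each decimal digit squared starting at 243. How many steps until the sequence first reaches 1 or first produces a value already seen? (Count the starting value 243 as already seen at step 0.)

243 → 2² + 4² + 3² = 4 + 16 + 9 = 29
29 → 2² + 9² = 4 + 81 = 85
85 → 8² + 5² = 64 + 25 = 89
89 → 8² + 9² = 64 + 81 = 145
145 → 1² + 4² + 5² = 1 + 16 + 25 = 42
42 → 4² + 2² = 16 + 4 = 20
20 → 2² + 0² = 4 + 0 = 4
4 → 4² = 16
16 → 1² + 6² = 1 + 36 = 37
37 → 3² + 7² = 9 + 49 = 58
58 → 5² + 8² = 25 + 64 = 89  — 89 repeats.
That took 11 steps.

11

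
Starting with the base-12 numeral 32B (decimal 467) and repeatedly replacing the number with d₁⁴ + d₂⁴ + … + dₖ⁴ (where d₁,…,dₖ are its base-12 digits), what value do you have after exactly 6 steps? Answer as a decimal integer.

16833

467 = (3,2,11)_12 → 3⁴ + 2⁴ + 11⁴ = 14738
14738 = (8,6,4,2)_12 → 8⁴ + 6⁴ + 4⁴ + 2⁴ = 5664
5664 = (3,3,4,0)_12 → 3⁴ + 3⁴ + 4⁴ + 0⁴ = 418
418 = (2,10,10)_12 → 2⁴ + 10⁴ + 10⁴ = 20016
20016 = (11,7,0,0)_12 → 11⁴ + 7⁴ + 0⁴ + 0⁴ = 17042
17042 = (9,10,4,2)_12 → 9⁴ + 10⁴ + 4⁴ + 2⁴ = 16833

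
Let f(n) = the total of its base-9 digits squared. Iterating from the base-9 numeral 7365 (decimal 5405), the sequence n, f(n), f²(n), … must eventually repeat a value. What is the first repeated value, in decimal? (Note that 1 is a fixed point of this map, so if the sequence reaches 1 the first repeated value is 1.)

5405 = (7,3,6,5)_9 → 7² + 3² + 6² + 5² = 49 + 9 + 36 + 25 = 119
119 = (1,4,2)_9 → 1² + 4² + 2² = 1 + 16 + 4 = 21
21 = (2,3)_9 → 2² + 3² = 4 + 9 = 13
13 = (1,4)_9 → 1² + 4² = 1 + 16 = 17
17 = (1,8)_9 → 1² + 8² = 1 + 64 = 65
65 = (7,2)_9 → 7² + 2² = 49 + 4 = 53
53 = (5,8)_9 → 5² + 8² = 25 + 64 = 89
89 = (1,0,8)_9 → 1² + 0² + 8² = 1 + 0 + 64 = 65  — 65 already appeared earlier.

65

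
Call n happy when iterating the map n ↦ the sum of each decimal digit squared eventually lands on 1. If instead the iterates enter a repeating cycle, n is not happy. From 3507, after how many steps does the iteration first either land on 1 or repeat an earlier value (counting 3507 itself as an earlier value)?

3507 → 3² + 5² + 0² + 7² = 83
83 → 8² + 3² = 73
73 → 7² + 3² = 58
58 → 5² + 8² = 89
89 → 8² + 9² = 145
145 → 1² + 4² + 5² = 42
42 → 4² + 2² = 20
20 → 2² + 0² = 4
4 → 4² = 16
16 → 1² + 6² = 37
37 → 3² + 7² = 58  — 58 repeats.
That took 11 steps.

11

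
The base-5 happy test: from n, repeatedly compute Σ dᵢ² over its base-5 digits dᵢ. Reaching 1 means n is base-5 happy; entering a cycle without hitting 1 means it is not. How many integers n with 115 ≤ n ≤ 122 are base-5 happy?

115: 115 → 25 → 1  (reaches 1)
116: 116 → 26 → 2 → 4 → 16 → 10 → 4  (repeats 4)
117: 117 → 29 → 17 → 13 → 13  (repeats 13)
118: 118 → 34 → 18 → 18  (repeats 18)
119: 119 → 41 → 11 → 5 → 1  (reaches 1)
120: 120 → 32 → 6 → 2 → 4 → 16 → 10 → 4  (repeats 4)
121: 121 → 33 → 11 → 5 → 1  (reaches 1)
122: 122 → 36 → 6 → 2 → 4 → 16 → 10 → 4  (repeats 4)
base-5 happy: 115, 119, 121

3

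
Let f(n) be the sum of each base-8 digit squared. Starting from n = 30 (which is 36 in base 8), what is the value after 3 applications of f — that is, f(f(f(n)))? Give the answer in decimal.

30 = (3,6)_8 → 3² + 6² = 9 + 36 = 45
45 = (5,5)_8 → 5² + 5² = 25 + 25 = 50
50 = (6,2)_8 → 6² + 2² = 36 + 4 = 40

40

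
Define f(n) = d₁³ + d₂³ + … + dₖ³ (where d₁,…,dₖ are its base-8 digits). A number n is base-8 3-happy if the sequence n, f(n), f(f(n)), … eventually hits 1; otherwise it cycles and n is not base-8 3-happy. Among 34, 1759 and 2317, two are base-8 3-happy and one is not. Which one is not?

34: 34 → 72 → 2 → 8 → 1  — reaches 1 (base-8 3-happy)
1759: 1759 → 424 → 341 → 258 → 72 → 2 → 8 → 1  — reaches 1 (base-8 3-happy)
2317: 2317 → 254 → 586 → 11 → 28 → 91 → 55 → 559 → 469 → 476 → 434 → 440 → 559  — repeats 559 (not base-8 3-happy)

2317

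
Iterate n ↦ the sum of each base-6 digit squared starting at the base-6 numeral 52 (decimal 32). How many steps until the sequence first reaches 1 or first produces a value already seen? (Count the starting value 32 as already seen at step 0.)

9

32 = (5,2)_6 → 5² + 2² = 29
29 = (4,5)_6 → 4² + 5² = 41
41 = (1,0,5)_6 → 1² + 0² + 5² = 26
26 = (4,2)_6 → 4² + 2² = 20
20 = (3,2)_6 → 3² + 2² = 13
13 = (2,1)_6 → 2² + 1² = 5
5 = (5)_6 → 5² = 25
25 = (4,1)_6 → 4² + 1² = 17
17 = (2,5)_6 → 2² + 5² = 29  — 29 repeats.
That took 9 steps.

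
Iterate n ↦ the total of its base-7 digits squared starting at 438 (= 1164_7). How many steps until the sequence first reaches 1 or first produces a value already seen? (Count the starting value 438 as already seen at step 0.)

438 = (1,1,6,4)_7 → 54
54 = (1,0,5)_7 → 26
26 = (3,5)_7 → 34
34 = (4,6)_7 → 52
52 = (1,0,3)_7 → 10
10 = (1,3)_7 → 10  — 10 repeats.
That took 6 steps.

6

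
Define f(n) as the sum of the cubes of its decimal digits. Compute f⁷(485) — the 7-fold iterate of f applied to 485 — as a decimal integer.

737

485 → 4³ + 8³ + 5³ = 64 + 512 + 125 = 701
701 → 7³ + 0³ + 1³ = 343 + 0 + 1 = 344
344 → 3³ + 4³ + 4³ = 27 + 64 + 64 = 155
155 → 1³ + 5³ + 5³ = 1 + 125 + 125 = 251
251 → 2³ + 5³ + 1³ = 8 + 125 + 1 = 134
134 → 1³ + 3³ + 4³ = 1 + 27 + 64 = 92
92 → 9³ + 2³ = 729 + 8 = 737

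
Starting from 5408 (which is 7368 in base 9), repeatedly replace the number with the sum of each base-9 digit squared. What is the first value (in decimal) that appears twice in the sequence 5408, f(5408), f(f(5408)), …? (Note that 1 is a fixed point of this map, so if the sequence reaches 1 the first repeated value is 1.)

5408 = (7,3,6,8)_9 → 7² + 3² + 6² + 8² = 49 + 9 + 36 + 64 = 158
158 = (1,8,5)_9 → 1² + 8² + 5² = 1 + 64 + 25 = 90
90 = (1,1,0)_9 → 1² + 1² + 0² = 1 + 1 + 0 = 2
2 = (2)_9 → 2² = 4
4 = (4)_9 → 4² = 16
16 = (1,7)_9 → 1² + 7² = 1 + 49 = 50
50 = (5,5)_9 → 5² + 5² = 25 + 25 = 50  — 50 already appeared earlier.

50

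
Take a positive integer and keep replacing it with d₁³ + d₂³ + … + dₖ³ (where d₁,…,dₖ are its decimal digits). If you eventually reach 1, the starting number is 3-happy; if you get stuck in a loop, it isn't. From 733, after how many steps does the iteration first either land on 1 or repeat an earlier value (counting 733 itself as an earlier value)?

733 → 397
397 → 1099
1099 → 1459
1459 → 919
919 → 1459  — 1459 repeats.
That took 5 steps.

5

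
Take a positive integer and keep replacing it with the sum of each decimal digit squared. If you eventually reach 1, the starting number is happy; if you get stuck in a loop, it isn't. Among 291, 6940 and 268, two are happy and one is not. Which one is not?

268

291: 291 → 86 → 100 → 1  — reaches 1 (happy)
6940: 6940 → 133 → 19 → 82 → 68 → 100 → 1  — reaches 1 (happy)
268: 268 → 104 → 17 → 50 → 25 → 29 → 85 → 89 → 145 → 42 → 20 → 4 → 16 → 37 → 58 → 89  — repeats 89 (not happy)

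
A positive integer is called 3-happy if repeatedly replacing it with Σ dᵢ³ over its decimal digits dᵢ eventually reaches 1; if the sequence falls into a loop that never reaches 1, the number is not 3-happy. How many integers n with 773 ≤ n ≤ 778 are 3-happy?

1

773: 773 → 713 → 371 → 371  (repeats 371)
774: 774 → 750 → 468 → 792 → 1080 → 513 → 153 → 153  (repeats 153)
775: 775 → 811 → 514 → 190 → 730 → 370 → 370  (repeats 370)
776: 776 → 902 → 737 → 713 → 371 → 371  (repeats 371)
777: 777 → 1029 → 738 → 882 → 1032 → 36 → 243 → 99 → 1458 → 702 → 351 → 153 → 153  (repeats 153)
778: 778 → 1198 → 1243 → 100 → 1  (reaches 1)
3-happy: 778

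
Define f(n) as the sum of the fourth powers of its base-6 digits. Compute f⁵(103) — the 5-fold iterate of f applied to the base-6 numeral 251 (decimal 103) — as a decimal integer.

1331

103 = (2,5,1)_6 → 2⁴ + 5⁴ + 1⁴ = 16 + 625 + 1 = 642
642 = (2,5,5,0)_6 → 2⁴ + 5⁴ + 5⁴ + 0⁴ = 16 + 625 + 625 + 0 = 1266
1266 = (5,5,1,0)_6 → 5⁴ + 5⁴ + 1⁴ + 0⁴ = 625 + 625 + 1 + 0 = 1251
1251 = (5,4,4,3)_6 → 5⁴ + 4⁴ + 4⁴ + 3⁴ = 625 + 256 + 256 + 81 = 1218
1218 = (5,3,5,0)_6 → 5⁴ + 3⁴ + 5⁴ + 0⁴ = 625 + 81 + 625 + 0 = 1331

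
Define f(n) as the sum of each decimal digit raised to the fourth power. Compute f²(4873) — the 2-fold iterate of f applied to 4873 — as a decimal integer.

5729

4873 → 4⁴ + 8⁴ + 7⁴ + 3⁴ = 256 + 4096 + 2401 + 81 = 6834
6834 → 6⁴ + 8⁴ + 3⁴ + 4⁴ = 1296 + 4096 + 81 + 256 = 5729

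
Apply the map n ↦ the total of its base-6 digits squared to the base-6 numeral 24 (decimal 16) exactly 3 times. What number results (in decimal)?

16 = (2,4)_6 → 2² + 4² = 4 + 16 = 20
20 = (3,2)_6 → 3² + 2² = 9 + 4 = 13
13 = (2,1)_6 → 2² + 1² = 4 + 1 = 5

5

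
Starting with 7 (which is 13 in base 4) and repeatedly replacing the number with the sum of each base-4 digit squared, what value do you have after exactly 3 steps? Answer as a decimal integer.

4

7 = (1,3)_4 → 1² + 3² = 1 + 9 = 10
10 = (2,2)_4 → 2² + 2² = 4 + 4 = 8
8 = (2,0)_4 → 2² + 0² = 4 + 0 = 4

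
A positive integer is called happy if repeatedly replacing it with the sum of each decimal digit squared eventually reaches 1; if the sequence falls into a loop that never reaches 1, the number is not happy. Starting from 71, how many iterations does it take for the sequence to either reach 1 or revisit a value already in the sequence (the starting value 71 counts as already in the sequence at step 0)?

13

71 → 7² + 1² = 49 + 1 = 50
50 → 5² + 0² = 25 + 0 = 25
25 → 2² + 5² = 4 + 25 = 29
29 → 2² + 9² = 4 + 81 = 85
85 → 8² + 5² = 64 + 25 = 89
89 → 8² + 9² = 64 + 81 = 145
145 → 1² + 4² + 5² = 1 + 16 + 25 = 42
42 → 4² + 2² = 16 + 4 = 20
20 → 2² + 0² = 4 + 0 = 4
4 → 4² = 16
16 → 1² + 6² = 1 + 36 = 37
37 → 3² + 7² = 9 + 49 = 58
58 → 5² + 8² = 25 + 64 = 89  — 89 repeats.
That took 13 steps.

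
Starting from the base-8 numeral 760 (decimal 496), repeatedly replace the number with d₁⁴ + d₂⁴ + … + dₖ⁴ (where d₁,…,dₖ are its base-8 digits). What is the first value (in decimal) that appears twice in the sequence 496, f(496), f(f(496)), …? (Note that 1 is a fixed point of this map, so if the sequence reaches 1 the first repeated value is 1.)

496 = (7,6,0)_8 → 7⁴ + 6⁴ + 0⁴ = 3697
3697 = (7,1,6,1)_8 → 7⁴ + 1⁴ + 6⁴ + 1⁴ = 3699
3699 = (7,1,6,3)_8 → 7⁴ + 1⁴ + 6⁴ + 3⁴ = 3779
3779 = (7,3,0,3)_8 → 7⁴ + 3⁴ + 0⁴ + 3⁴ = 2563
2563 = (5,0,0,3)_8 → 5⁴ + 0⁴ + 0⁴ + 3⁴ = 706
706 = (1,3,0,2)_8 → 1⁴ + 3⁴ + 0⁴ + 2⁴ = 98
98 = (1,4,2)_8 → 1⁴ + 4⁴ + 2⁴ = 273
273 = (4,2,1)_8 → 4⁴ + 2⁴ + 1⁴ = 273  — 273 already appeared earlier.

273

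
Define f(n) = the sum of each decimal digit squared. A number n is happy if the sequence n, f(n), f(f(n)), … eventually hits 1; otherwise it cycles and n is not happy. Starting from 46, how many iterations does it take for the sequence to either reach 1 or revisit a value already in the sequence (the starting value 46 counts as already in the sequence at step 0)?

46 → 4² + 6² = 16 + 36 = 52
52 → 5² + 2² = 25 + 4 = 29
29 → 2² + 9² = 4 + 81 = 85
85 → 8² + 5² = 64 + 25 = 89
89 → 8² + 9² = 64 + 81 = 145
145 → 1² + 4² + 5² = 1 + 16 + 25 = 42
42 → 4² + 2² = 16 + 4 = 20
20 → 2² + 0² = 4 + 0 = 4
4 → 4² = 16
16 → 1² + 6² = 1 + 36 = 37
37 → 3² + 7² = 9 + 49 = 58
58 → 5² + 8² = 25 + 64 = 89  — 89 repeats.
That took 12 steps.

12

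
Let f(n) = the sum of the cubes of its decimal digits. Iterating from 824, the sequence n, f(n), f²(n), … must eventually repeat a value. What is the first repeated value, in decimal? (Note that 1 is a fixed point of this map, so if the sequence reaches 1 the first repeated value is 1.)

371

824 → 584
584 → 701
701 → 344
344 → 155
155 → 251
251 → 134
134 → 92
92 → 737
737 → 713
713 → 371
371 → 371  — 371 already appeared earlier.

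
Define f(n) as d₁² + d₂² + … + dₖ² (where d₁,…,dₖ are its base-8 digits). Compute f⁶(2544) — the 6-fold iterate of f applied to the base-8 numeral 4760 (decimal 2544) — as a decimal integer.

20

2544 = (4,7,6,0)_8 → 4² + 7² + 6² + 0² = 101
101 = (1,4,5)_8 → 1² + 4² + 5² = 42
42 = (5,2)_8 → 5² + 2² = 29
29 = (3,5)_8 → 3² + 5² = 34
34 = (4,2)_8 → 4² + 2² = 20
20 = (2,4)_8 → 2² + 4² = 20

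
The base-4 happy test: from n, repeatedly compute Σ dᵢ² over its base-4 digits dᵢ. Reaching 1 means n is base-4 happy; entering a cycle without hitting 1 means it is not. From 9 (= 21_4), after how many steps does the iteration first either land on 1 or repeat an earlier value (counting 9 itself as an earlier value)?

4

9 = (2,1)_4 → 2² + 1² = 5
5 = (1,1)_4 → 1² + 1² = 2
2 = (2)_4 → 2² = 4
4 = (1,0)_4 → 1² + 0² = 1  — reached 1.
That took 4 steps.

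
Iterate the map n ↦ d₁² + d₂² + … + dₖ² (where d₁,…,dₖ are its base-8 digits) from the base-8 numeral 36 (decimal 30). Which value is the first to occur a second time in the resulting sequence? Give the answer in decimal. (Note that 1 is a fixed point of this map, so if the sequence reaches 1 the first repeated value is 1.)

30 = (3,6)_8 → 3² + 6² = 45
45 = (5,5)_8 → 5² + 5² = 50
50 = (6,2)_8 → 6² + 2² = 40
40 = (5,0)_8 → 5² + 0² = 25
25 = (3,1)_8 → 3² + 1² = 10
10 = (1,2)_8 → 1² + 2² = 5
5 = (5)_8 → 5² = 25  — 25 already appeared earlier.

25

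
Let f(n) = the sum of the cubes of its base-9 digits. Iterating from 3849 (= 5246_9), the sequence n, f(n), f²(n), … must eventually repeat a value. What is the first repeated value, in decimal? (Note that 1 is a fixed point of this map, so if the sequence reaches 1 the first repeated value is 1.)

27

3849 = (5,2,4,6)_9 → 5³ + 2³ + 4³ + 6³ = 413
413 = (5,0,8)_9 → 5³ + 0³ + 8³ = 637
637 = (7,7,7)_9 → 7³ + 7³ + 7³ = 1029
1029 = (1,3,6,3)_9 → 1³ + 3³ + 6³ + 3³ = 271
271 = (3,3,1)_9 → 3³ + 3³ + 1³ = 55
55 = (6,1)_9 → 6³ + 1³ = 217
217 = (2,6,1)_9 → 2³ + 6³ + 1³ = 225
225 = (2,7,0)_9 → 2³ + 7³ + 0³ = 351
351 = (4,3,0)_9 → 4³ + 3³ + 0³ = 91
91 = (1,1,1)_9 → 1³ + 1³ + 1³ = 3
3 = (3)_9 → 3³ = 27
27 = (3,0)_9 → 3³ + 0³ = 27  — 27 already appeared earlier.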